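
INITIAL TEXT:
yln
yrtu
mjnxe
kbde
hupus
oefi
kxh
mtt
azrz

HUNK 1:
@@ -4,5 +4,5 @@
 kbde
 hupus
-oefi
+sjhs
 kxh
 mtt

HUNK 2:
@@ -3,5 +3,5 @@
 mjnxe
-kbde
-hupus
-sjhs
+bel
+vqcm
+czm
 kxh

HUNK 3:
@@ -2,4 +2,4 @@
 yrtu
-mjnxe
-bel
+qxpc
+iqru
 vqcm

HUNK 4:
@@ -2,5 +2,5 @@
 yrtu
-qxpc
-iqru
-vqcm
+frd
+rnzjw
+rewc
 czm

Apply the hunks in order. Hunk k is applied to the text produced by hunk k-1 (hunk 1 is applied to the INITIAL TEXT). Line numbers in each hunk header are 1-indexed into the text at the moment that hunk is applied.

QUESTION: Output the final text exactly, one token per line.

Hunk 1: at line 4 remove [oefi] add [sjhs] -> 9 lines: yln yrtu mjnxe kbde hupus sjhs kxh mtt azrz
Hunk 2: at line 3 remove [kbde,hupus,sjhs] add [bel,vqcm,czm] -> 9 lines: yln yrtu mjnxe bel vqcm czm kxh mtt azrz
Hunk 3: at line 2 remove [mjnxe,bel] add [qxpc,iqru] -> 9 lines: yln yrtu qxpc iqru vqcm czm kxh mtt azrz
Hunk 4: at line 2 remove [qxpc,iqru,vqcm] add [frd,rnzjw,rewc] -> 9 lines: yln yrtu frd rnzjw rewc czm kxh mtt azrz

Answer: yln
yrtu
frd
rnzjw
rewc
czm
kxh
mtt
azrz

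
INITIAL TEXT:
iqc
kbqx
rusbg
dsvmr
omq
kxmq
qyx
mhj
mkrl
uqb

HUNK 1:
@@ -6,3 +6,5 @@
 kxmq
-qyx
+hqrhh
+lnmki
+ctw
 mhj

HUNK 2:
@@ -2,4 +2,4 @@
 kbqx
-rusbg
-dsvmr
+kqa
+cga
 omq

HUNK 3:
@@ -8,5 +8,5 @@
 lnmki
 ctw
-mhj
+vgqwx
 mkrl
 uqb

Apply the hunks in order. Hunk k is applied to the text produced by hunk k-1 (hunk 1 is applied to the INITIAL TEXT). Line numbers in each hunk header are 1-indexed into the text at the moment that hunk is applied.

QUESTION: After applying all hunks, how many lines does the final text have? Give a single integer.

Answer: 12

Derivation:
Hunk 1: at line 6 remove [qyx] add [hqrhh,lnmki,ctw] -> 12 lines: iqc kbqx rusbg dsvmr omq kxmq hqrhh lnmki ctw mhj mkrl uqb
Hunk 2: at line 2 remove [rusbg,dsvmr] add [kqa,cga] -> 12 lines: iqc kbqx kqa cga omq kxmq hqrhh lnmki ctw mhj mkrl uqb
Hunk 3: at line 8 remove [mhj] add [vgqwx] -> 12 lines: iqc kbqx kqa cga omq kxmq hqrhh lnmki ctw vgqwx mkrl uqb
Final line count: 12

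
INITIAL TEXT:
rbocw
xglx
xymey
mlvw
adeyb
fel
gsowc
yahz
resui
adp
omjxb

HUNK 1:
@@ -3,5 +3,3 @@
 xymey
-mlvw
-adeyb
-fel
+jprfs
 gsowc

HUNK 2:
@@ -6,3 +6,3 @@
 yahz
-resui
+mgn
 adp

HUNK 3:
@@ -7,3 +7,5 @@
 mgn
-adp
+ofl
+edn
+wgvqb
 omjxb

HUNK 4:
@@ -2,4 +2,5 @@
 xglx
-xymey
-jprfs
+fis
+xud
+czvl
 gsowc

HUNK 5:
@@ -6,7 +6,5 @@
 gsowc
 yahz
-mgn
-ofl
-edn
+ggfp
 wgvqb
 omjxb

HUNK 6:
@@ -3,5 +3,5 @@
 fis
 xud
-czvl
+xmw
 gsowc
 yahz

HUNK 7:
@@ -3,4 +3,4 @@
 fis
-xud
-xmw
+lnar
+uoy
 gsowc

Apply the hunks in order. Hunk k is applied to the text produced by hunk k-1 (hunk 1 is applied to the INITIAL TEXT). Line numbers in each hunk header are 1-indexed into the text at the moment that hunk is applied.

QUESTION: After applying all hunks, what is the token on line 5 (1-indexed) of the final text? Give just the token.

Answer: uoy

Derivation:
Hunk 1: at line 3 remove [mlvw,adeyb,fel] add [jprfs] -> 9 lines: rbocw xglx xymey jprfs gsowc yahz resui adp omjxb
Hunk 2: at line 6 remove [resui] add [mgn] -> 9 lines: rbocw xglx xymey jprfs gsowc yahz mgn adp omjxb
Hunk 3: at line 7 remove [adp] add [ofl,edn,wgvqb] -> 11 lines: rbocw xglx xymey jprfs gsowc yahz mgn ofl edn wgvqb omjxb
Hunk 4: at line 2 remove [xymey,jprfs] add [fis,xud,czvl] -> 12 lines: rbocw xglx fis xud czvl gsowc yahz mgn ofl edn wgvqb omjxb
Hunk 5: at line 6 remove [mgn,ofl,edn] add [ggfp] -> 10 lines: rbocw xglx fis xud czvl gsowc yahz ggfp wgvqb omjxb
Hunk 6: at line 3 remove [czvl] add [xmw] -> 10 lines: rbocw xglx fis xud xmw gsowc yahz ggfp wgvqb omjxb
Hunk 7: at line 3 remove [xud,xmw] add [lnar,uoy] -> 10 lines: rbocw xglx fis lnar uoy gsowc yahz ggfp wgvqb omjxb
Final line 5: uoy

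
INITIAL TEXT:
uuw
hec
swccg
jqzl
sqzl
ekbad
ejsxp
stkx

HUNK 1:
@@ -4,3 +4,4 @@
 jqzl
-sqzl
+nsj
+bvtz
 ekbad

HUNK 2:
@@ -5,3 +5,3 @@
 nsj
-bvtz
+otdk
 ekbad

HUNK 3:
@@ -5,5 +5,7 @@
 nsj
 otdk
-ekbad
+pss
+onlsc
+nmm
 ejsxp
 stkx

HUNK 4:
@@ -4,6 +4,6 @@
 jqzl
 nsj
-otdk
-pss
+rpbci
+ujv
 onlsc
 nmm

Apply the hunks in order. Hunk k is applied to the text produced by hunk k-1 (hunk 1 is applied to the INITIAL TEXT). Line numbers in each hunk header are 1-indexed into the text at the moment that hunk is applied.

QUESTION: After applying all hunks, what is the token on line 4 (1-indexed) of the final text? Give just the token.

Hunk 1: at line 4 remove [sqzl] add [nsj,bvtz] -> 9 lines: uuw hec swccg jqzl nsj bvtz ekbad ejsxp stkx
Hunk 2: at line 5 remove [bvtz] add [otdk] -> 9 lines: uuw hec swccg jqzl nsj otdk ekbad ejsxp stkx
Hunk 3: at line 5 remove [ekbad] add [pss,onlsc,nmm] -> 11 lines: uuw hec swccg jqzl nsj otdk pss onlsc nmm ejsxp stkx
Hunk 4: at line 4 remove [otdk,pss] add [rpbci,ujv] -> 11 lines: uuw hec swccg jqzl nsj rpbci ujv onlsc nmm ejsxp stkx
Final line 4: jqzl

Answer: jqzl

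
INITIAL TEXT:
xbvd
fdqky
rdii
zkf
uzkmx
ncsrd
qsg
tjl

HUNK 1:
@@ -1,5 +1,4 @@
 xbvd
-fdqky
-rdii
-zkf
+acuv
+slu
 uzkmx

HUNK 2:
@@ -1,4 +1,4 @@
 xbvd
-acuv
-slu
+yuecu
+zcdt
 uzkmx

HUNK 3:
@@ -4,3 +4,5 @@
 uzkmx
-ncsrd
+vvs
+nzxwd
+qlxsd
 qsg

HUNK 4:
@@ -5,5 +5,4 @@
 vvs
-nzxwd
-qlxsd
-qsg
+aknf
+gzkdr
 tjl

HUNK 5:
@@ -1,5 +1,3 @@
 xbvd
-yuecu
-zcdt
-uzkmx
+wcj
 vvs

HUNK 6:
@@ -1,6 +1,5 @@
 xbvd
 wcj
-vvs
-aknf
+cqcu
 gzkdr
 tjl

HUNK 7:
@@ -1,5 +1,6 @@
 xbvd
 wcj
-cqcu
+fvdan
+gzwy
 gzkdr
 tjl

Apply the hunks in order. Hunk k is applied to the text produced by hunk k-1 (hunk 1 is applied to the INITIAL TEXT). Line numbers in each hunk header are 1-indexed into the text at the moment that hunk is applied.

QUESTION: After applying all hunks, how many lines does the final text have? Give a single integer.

Hunk 1: at line 1 remove [fdqky,rdii,zkf] add [acuv,slu] -> 7 lines: xbvd acuv slu uzkmx ncsrd qsg tjl
Hunk 2: at line 1 remove [acuv,slu] add [yuecu,zcdt] -> 7 lines: xbvd yuecu zcdt uzkmx ncsrd qsg tjl
Hunk 3: at line 4 remove [ncsrd] add [vvs,nzxwd,qlxsd] -> 9 lines: xbvd yuecu zcdt uzkmx vvs nzxwd qlxsd qsg tjl
Hunk 4: at line 5 remove [nzxwd,qlxsd,qsg] add [aknf,gzkdr] -> 8 lines: xbvd yuecu zcdt uzkmx vvs aknf gzkdr tjl
Hunk 5: at line 1 remove [yuecu,zcdt,uzkmx] add [wcj] -> 6 lines: xbvd wcj vvs aknf gzkdr tjl
Hunk 6: at line 1 remove [vvs,aknf] add [cqcu] -> 5 lines: xbvd wcj cqcu gzkdr tjl
Hunk 7: at line 1 remove [cqcu] add [fvdan,gzwy] -> 6 lines: xbvd wcj fvdan gzwy gzkdr tjl
Final line count: 6

Answer: 6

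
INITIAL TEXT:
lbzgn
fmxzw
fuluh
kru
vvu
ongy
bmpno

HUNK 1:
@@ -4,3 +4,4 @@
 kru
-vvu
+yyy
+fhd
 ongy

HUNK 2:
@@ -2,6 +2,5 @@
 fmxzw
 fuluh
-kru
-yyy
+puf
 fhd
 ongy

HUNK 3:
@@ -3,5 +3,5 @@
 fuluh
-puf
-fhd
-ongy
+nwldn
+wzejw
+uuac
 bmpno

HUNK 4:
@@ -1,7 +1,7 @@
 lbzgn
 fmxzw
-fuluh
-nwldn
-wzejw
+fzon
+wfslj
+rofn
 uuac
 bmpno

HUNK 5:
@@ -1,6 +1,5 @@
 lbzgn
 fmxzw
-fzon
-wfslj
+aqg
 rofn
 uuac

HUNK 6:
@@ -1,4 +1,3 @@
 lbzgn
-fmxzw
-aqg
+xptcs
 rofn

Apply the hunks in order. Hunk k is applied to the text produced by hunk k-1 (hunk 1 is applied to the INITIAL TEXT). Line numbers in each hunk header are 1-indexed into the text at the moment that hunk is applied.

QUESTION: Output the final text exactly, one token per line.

Answer: lbzgn
xptcs
rofn
uuac
bmpno

Derivation:
Hunk 1: at line 4 remove [vvu] add [yyy,fhd] -> 8 lines: lbzgn fmxzw fuluh kru yyy fhd ongy bmpno
Hunk 2: at line 2 remove [kru,yyy] add [puf] -> 7 lines: lbzgn fmxzw fuluh puf fhd ongy bmpno
Hunk 3: at line 3 remove [puf,fhd,ongy] add [nwldn,wzejw,uuac] -> 7 lines: lbzgn fmxzw fuluh nwldn wzejw uuac bmpno
Hunk 4: at line 1 remove [fuluh,nwldn,wzejw] add [fzon,wfslj,rofn] -> 7 lines: lbzgn fmxzw fzon wfslj rofn uuac bmpno
Hunk 5: at line 1 remove [fzon,wfslj] add [aqg] -> 6 lines: lbzgn fmxzw aqg rofn uuac bmpno
Hunk 6: at line 1 remove [fmxzw,aqg] add [xptcs] -> 5 lines: lbzgn xptcs rofn uuac bmpno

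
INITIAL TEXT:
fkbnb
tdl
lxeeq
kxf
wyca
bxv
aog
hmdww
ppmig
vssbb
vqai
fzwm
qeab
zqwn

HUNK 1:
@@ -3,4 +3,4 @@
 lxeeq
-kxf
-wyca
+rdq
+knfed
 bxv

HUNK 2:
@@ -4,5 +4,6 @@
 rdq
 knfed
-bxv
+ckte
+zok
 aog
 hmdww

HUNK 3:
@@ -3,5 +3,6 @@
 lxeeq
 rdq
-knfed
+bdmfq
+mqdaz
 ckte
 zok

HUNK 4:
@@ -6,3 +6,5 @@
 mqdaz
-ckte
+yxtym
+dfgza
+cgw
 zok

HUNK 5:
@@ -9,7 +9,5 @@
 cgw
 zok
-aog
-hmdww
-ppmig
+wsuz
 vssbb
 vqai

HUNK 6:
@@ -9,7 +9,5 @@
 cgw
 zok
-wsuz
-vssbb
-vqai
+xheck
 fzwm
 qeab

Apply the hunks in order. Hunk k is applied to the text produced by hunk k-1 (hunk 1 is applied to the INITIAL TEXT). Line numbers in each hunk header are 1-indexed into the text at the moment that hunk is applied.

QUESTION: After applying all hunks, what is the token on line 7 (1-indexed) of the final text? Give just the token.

Hunk 1: at line 3 remove [kxf,wyca] add [rdq,knfed] -> 14 lines: fkbnb tdl lxeeq rdq knfed bxv aog hmdww ppmig vssbb vqai fzwm qeab zqwn
Hunk 2: at line 4 remove [bxv] add [ckte,zok] -> 15 lines: fkbnb tdl lxeeq rdq knfed ckte zok aog hmdww ppmig vssbb vqai fzwm qeab zqwn
Hunk 3: at line 3 remove [knfed] add [bdmfq,mqdaz] -> 16 lines: fkbnb tdl lxeeq rdq bdmfq mqdaz ckte zok aog hmdww ppmig vssbb vqai fzwm qeab zqwn
Hunk 4: at line 6 remove [ckte] add [yxtym,dfgza,cgw] -> 18 lines: fkbnb tdl lxeeq rdq bdmfq mqdaz yxtym dfgza cgw zok aog hmdww ppmig vssbb vqai fzwm qeab zqwn
Hunk 5: at line 9 remove [aog,hmdww,ppmig] add [wsuz] -> 16 lines: fkbnb tdl lxeeq rdq bdmfq mqdaz yxtym dfgza cgw zok wsuz vssbb vqai fzwm qeab zqwn
Hunk 6: at line 9 remove [wsuz,vssbb,vqai] add [xheck] -> 14 lines: fkbnb tdl lxeeq rdq bdmfq mqdaz yxtym dfgza cgw zok xheck fzwm qeab zqwn
Final line 7: yxtym

Answer: yxtym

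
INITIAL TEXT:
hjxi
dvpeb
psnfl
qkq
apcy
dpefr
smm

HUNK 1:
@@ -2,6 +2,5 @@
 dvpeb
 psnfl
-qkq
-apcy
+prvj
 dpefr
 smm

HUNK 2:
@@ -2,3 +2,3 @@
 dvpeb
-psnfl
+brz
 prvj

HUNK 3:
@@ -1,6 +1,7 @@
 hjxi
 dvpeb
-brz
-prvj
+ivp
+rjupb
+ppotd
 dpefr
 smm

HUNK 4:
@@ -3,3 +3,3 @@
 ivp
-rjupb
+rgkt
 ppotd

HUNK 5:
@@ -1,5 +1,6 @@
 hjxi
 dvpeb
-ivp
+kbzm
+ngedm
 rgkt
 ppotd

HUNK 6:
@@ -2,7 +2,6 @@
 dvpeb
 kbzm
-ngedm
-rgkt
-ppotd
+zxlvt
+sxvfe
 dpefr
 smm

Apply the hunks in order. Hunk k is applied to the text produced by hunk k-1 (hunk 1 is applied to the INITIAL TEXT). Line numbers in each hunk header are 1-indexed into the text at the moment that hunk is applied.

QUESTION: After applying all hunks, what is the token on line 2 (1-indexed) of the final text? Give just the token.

Hunk 1: at line 2 remove [qkq,apcy] add [prvj] -> 6 lines: hjxi dvpeb psnfl prvj dpefr smm
Hunk 2: at line 2 remove [psnfl] add [brz] -> 6 lines: hjxi dvpeb brz prvj dpefr smm
Hunk 3: at line 1 remove [brz,prvj] add [ivp,rjupb,ppotd] -> 7 lines: hjxi dvpeb ivp rjupb ppotd dpefr smm
Hunk 4: at line 3 remove [rjupb] add [rgkt] -> 7 lines: hjxi dvpeb ivp rgkt ppotd dpefr smm
Hunk 5: at line 1 remove [ivp] add [kbzm,ngedm] -> 8 lines: hjxi dvpeb kbzm ngedm rgkt ppotd dpefr smm
Hunk 6: at line 2 remove [ngedm,rgkt,ppotd] add [zxlvt,sxvfe] -> 7 lines: hjxi dvpeb kbzm zxlvt sxvfe dpefr smm
Final line 2: dvpeb

Answer: dvpeb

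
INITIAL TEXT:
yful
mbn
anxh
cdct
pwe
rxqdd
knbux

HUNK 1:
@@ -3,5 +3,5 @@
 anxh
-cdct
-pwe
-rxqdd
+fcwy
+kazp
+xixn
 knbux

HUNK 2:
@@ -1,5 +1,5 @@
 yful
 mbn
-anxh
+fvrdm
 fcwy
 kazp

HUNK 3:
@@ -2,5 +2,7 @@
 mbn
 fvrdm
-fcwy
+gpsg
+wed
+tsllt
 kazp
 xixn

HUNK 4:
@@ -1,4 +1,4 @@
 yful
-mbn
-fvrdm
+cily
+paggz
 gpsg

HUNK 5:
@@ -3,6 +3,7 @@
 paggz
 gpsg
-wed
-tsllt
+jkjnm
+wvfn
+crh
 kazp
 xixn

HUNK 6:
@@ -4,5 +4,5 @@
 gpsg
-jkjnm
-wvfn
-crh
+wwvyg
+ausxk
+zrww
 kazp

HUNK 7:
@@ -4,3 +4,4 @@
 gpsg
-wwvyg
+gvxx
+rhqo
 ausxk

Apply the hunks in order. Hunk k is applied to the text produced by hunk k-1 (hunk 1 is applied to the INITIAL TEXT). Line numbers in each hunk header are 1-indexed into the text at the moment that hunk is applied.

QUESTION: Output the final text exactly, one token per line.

Hunk 1: at line 3 remove [cdct,pwe,rxqdd] add [fcwy,kazp,xixn] -> 7 lines: yful mbn anxh fcwy kazp xixn knbux
Hunk 2: at line 1 remove [anxh] add [fvrdm] -> 7 lines: yful mbn fvrdm fcwy kazp xixn knbux
Hunk 3: at line 2 remove [fcwy] add [gpsg,wed,tsllt] -> 9 lines: yful mbn fvrdm gpsg wed tsllt kazp xixn knbux
Hunk 4: at line 1 remove [mbn,fvrdm] add [cily,paggz] -> 9 lines: yful cily paggz gpsg wed tsllt kazp xixn knbux
Hunk 5: at line 3 remove [wed,tsllt] add [jkjnm,wvfn,crh] -> 10 lines: yful cily paggz gpsg jkjnm wvfn crh kazp xixn knbux
Hunk 6: at line 4 remove [jkjnm,wvfn,crh] add [wwvyg,ausxk,zrww] -> 10 lines: yful cily paggz gpsg wwvyg ausxk zrww kazp xixn knbux
Hunk 7: at line 4 remove [wwvyg] add [gvxx,rhqo] -> 11 lines: yful cily paggz gpsg gvxx rhqo ausxk zrww kazp xixn knbux

Answer: yful
cily
paggz
gpsg
gvxx
rhqo
ausxk
zrww
kazp
xixn
knbux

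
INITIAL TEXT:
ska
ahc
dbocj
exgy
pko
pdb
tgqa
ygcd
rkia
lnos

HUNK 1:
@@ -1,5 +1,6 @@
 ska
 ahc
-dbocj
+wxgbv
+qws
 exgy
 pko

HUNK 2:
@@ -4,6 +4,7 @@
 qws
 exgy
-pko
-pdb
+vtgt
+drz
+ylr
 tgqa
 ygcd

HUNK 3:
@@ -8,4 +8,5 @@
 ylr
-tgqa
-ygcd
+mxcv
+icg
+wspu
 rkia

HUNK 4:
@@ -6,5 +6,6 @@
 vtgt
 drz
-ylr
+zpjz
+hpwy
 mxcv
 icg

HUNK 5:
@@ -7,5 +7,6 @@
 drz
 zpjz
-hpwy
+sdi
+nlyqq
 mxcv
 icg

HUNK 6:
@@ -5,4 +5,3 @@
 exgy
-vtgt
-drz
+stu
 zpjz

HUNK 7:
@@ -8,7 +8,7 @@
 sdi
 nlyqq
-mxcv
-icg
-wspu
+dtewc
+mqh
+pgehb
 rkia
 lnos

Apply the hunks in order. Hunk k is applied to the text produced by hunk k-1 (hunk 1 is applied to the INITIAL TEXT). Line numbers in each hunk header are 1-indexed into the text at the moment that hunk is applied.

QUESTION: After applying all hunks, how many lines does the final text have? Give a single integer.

Hunk 1: at line 1 remove [dbocj] add [wxgbv,qws] -> 11 lines: ska ahc wxgbv qws exgy pko pdb tgqa ygcd rkia lnos
Hunk 2: at line 4 remove [pko,pdb] add [vtgt,drz,ylr] -> 12 lines: ska ahc wxgbv qws exgy vtgt drz ylr tgqa ygcd rkia lnos
Hunk 3: at line 8 remove [tgqa,ygcd] add [mxcv,icg,wspu] -> 13 lines: ska ahc wxgbv qws exgy vtgt drz ylr mxcv icg wspu rkia lnos
Hunk 4: at line 6 remove [ylr] add [zpjz,hpwy] -> 14 lines: ska ahc wxgbv qws exgy vtgt drz zpjz hpwy mxcv icg wspu rkia lnos
Hunk 5: at line 7 remove [hpwy] add [sdi,nlyqq] -> 15 lines: ska ahc wxgbv qws exgy vtgt drz zpjz sdi nlyqq mxcv icg wspu rkia lnos
Hunk 6: at line 5 remove [vtgt,drz] add [stu] -> 14 lines: ska ahc wxgbv qws exgy stu zpjz sdi nlyqq mxcv icg wspu rkia lnos
Hunk 7: at line 8 remove [mxcv,icg,wspu] add [dtewc,mqh,pgehb] -> 14 lines: ska ahc wxgbv qws exgy stu zpjz sdi nlyqq dtewc mqh pgehb rkia lnos
Final line count: 14

Answer: 14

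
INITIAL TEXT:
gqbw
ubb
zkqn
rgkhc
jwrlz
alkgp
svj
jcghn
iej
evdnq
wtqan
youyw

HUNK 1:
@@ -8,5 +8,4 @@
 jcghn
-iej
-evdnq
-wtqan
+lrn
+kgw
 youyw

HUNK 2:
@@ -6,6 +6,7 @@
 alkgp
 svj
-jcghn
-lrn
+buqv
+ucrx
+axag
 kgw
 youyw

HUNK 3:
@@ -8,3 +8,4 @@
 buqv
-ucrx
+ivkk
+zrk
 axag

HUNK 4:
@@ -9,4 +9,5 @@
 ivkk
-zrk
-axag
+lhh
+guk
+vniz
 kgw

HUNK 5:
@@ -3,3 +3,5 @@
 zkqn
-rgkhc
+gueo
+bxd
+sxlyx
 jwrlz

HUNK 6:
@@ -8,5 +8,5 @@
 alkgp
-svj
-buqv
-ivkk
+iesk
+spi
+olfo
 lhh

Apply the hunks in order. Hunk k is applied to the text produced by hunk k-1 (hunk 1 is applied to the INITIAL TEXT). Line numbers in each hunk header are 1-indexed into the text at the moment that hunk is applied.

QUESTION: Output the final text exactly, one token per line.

Hunk 1: at line 8 remove [iej,evdnq,wtqan] add [lrn,kgw] -> 11 lines: gqbw ubb zkqn rgkhc jwrlz alkgp svj jcghn lrn kgw youyw
Hunk 2: at line 6 remove [jcghn,lrn] add [buqv,ucrx,axag] -> 12 lines: gqbw ubb zkqn rgkhc jwrlz alkgp svj buqv ucrx axag kgw youyw
Hunk 3: at line 8 remove [ucrx] add [ivkk,zrk] -> 13 lines: gqbw ubb zkqn rgkhc jwrlz alkgp svj buqv ivkk zrk axag kgw youyw
Hunk 4: at line 9 remove [zrk,axag] add [lhh,guk,vniz] -> 14 lines: gqbw ubb zkqn rgkhc jwrlz alkgp svj buqv ivkk lhh guk vniz kgw youyw
Hunk 5: at line 3 remove [rgkhc] add [gueo,bxd,sxlyx] -> 16 lines: gqbw ubb zkqn gueo bxd sxlyx jwrlz alkgp svj buqv ivkk lhh guk vniz kgw youyw
Hunk 6: at line 8 remove [svj,buqv,ivkk] add [iesk,spi,olfo] -> 16 lines: gqbw ubb zkqn gueo bxd sxlyx jwrlz alkgp iesk spi olfo lhh guk vniz kgw youyw

Answer: gqbw
ubb
zkqn
gueo
bxd
sxlyx
jwrlz
alkgp
iesk
spi
olfo
lhh
guk
vniz
kgw
youyw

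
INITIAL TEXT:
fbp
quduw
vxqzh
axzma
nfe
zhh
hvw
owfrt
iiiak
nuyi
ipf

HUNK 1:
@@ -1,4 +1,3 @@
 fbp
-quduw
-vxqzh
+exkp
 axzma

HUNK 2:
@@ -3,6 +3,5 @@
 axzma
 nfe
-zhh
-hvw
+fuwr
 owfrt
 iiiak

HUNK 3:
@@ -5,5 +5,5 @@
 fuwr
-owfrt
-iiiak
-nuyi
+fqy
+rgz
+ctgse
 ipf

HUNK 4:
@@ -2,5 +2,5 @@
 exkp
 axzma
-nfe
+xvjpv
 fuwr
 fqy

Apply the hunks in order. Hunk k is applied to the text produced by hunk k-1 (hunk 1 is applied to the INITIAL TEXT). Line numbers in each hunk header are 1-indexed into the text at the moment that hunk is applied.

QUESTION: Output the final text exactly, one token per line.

Hunk 1: at line 1 remove [quduw,vxqzh] add [exkp] -> 10 lines: fbp exkp axzma nfe zhh hvw owfrt iiiak nuyi ipf
Hunk 2: at line 3 remove [zhh,hvw] add [fuwr] -> 9 lines: fbp exkp axzma nfe fuwr owfrt iiiak nuyi ipf
Hunk 3: at line 5 remove [owfrt,iiiak,nuyi] add [fqy,rgz,ctgse] -> 9 lines: fbp exkp axzma nfe fuwr fqy rgz ctgse ipf
Hunk 4: at line 2 remove [nfe] add [xvjpv] -> 9 lines: fbp exkp axzma xvjpv fuwr fqy rgz ctgse ipf

Answer: fbp
exkp
axzma
xvjpv
fuwr
fqy
rgz
ctgse
ipf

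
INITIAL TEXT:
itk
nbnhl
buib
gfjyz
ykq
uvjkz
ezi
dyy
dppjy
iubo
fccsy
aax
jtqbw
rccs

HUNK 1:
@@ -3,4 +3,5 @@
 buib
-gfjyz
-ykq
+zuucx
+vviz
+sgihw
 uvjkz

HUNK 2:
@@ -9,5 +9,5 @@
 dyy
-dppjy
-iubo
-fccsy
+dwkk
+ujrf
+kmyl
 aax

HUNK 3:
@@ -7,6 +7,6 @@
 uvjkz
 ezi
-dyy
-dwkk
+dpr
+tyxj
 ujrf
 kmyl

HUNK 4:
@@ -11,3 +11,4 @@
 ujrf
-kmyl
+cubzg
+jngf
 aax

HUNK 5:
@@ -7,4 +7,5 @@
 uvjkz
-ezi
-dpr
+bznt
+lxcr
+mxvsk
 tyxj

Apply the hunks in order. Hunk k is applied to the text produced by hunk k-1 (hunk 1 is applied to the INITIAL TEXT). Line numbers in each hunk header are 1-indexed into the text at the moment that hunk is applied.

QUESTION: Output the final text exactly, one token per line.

Answer: itk
nbnhl
buib
zuucx
vviz
sgihw
uvjkz
bznt
lxcr
mxvsk
tyxj
ujrf
cubzg
jngf
aax
jtqbw
rccs

Derivation:
Hunk 1: at line 3 remove [gfjyz,ykq] add [zuucx,vviz,sgihw] -> 15 lines: itk nbnhl buib zuucx vviz sgihw uvjkz ezi dyy dppjy iubo fccsy aax jtqbw rccs
Hunk 2: at line 9 remove [dppjy,iubo,fccsy] add [dwkk,ujrf,kmyl] -> 15 lines: itk nbnhl buib zuucx vviz sgihw uvjkz ezi dyy dwkk ujrf kmyl aax jtqbw rccs
Hunk 3: at line 7 remove [dyy,dwkk] add [dpr,tyxj] -> 15 lines: itk nbnhl buib zuucx vviz sgihw uvjkz ezi dpr tyxj ujrf kmyl aax jtqbw rccs
Hunk 4: at line 11 remove [kmyl] add [cubzg,jngf] -> 16 lines: itk nbnhl buib zuucx vviz sgihw uvjkz ezi dpr tyxj ujrf cubzg jngf aax jtqbw rccs
Hunk 5: at line 7 remove [ezi,dpr] add [bznt,lxcr,mxvsk] -> 17 lines: itk nbnhl buib zuucx vviz sgihw uvjkz bznt lxcr mxvsk tyxj ujrf cubzg jngf aax jtqbw rccs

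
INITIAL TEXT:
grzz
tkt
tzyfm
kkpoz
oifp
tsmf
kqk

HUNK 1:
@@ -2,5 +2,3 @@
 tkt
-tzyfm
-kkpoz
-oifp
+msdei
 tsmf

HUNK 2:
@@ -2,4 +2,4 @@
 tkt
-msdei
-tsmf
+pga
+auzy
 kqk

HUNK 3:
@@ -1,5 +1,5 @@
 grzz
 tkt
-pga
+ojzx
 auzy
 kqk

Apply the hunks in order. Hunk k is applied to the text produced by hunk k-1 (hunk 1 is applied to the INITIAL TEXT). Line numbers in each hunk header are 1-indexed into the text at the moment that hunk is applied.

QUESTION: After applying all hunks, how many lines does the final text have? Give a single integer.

Hunk 1: at line 2 remove [tzyfm,kkpoz,oifp] add [msdei] -> 5 lines: grzz tkt msdei tsmf kqk
Hunk 2: at line 2 remove [msdei,tsmf] add [pga,auzy] -> 5 lines: grzz tkt pga auzy kqk
Hunk 3: at line 1 remove [pga] add [ojzx] -> 5 lines: grzz tkt ojzx auzy kqk
Final line count: 5

Answer: 5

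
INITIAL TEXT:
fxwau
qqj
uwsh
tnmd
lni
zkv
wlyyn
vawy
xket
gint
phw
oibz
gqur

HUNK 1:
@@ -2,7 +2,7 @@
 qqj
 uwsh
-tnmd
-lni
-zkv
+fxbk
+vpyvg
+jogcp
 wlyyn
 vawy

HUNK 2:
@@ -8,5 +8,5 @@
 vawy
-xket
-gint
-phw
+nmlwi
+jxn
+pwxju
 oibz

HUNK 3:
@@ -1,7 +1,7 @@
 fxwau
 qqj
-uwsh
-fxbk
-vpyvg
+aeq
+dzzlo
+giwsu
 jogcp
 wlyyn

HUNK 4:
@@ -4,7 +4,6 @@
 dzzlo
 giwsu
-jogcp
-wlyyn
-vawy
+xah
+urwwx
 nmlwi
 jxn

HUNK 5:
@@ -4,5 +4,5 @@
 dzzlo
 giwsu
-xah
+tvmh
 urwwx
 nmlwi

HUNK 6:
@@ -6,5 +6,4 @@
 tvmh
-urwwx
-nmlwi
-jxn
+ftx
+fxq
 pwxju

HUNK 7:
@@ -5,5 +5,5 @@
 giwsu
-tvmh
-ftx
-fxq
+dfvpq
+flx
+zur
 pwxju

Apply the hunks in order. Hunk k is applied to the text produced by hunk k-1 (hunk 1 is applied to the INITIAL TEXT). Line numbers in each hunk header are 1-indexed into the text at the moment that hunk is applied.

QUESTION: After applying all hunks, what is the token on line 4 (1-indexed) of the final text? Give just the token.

Hunk 1: at line 2 remove [tnmd,lni,zkv] add [fxbk,vpyvg,jogcp] -> 13 lines: fxwau qqj uwsh fxbk vpyvg jogcp wlyyn vawy xket gint phw oibz gqur
Hunk 2: at line 8 remove [xket,gint,phw] add [nmlwi,jxn,pwxju] -> 13 lines: fxwau qqj uwsh fxbk vpyvg jogcp wlyyn vawy nmlwi jxn pwxju oibz gqur
Hunk 3: at line 1 remove [uwsh,fxbk,vpyvg] add [aeq,dzzlo,giwsu] -> 13 lines: fxwau qqj aeq dzzlo giwsu jogcp wlyyn vawy nmlwi jxn pwxju oibz gqur
Hunk 4: at line 4 remove [jogcp,wlyyn,vawy] add [xah,urwwx] -> 12 lines: fxwau qqj aeq dzzlo giwsu xah urwwx nmlwi jxn pwxju oibz gqur
Hunk 5: at line 4 remove [xah] add [tvmh] -> 12 lines: fxwau qqj aeq dzzlo giwsu tvmh urwwx nmlwi jxn pwxju oibz gqur
Hunk 6: at line 6 remove [urwwx,nmlwi,jxn] add [ftx,fxq] -> 11 lines: fxwau qqj aeq dzzlo giwsu tvmh ftx fxq pwxju oibz gqur
Hunk 7: at line 5 remove [tvmh,ftx,fxq] add [dfvpq,flx,zur] -> 11 lines: fxwau qqj aeq dzzlo giwsu dfvpq flx zur pwxju oibz gqur
Final line 4: dzzlo

Answer: dzzlo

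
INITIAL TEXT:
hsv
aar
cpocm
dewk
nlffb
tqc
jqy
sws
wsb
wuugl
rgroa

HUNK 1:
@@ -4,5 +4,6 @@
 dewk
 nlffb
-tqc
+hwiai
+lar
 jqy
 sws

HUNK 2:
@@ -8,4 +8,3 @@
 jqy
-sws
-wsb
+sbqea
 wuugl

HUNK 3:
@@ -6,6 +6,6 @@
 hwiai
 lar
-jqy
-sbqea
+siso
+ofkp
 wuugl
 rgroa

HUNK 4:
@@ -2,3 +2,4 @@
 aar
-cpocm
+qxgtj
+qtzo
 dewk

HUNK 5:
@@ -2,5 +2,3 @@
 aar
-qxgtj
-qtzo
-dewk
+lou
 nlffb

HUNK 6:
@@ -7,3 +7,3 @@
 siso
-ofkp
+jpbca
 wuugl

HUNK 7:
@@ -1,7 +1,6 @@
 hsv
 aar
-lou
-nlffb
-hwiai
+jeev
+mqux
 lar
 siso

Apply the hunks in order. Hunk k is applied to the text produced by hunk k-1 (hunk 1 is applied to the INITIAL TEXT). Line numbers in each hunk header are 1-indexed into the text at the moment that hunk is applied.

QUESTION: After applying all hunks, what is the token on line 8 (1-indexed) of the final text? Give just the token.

Hunk 1: at line 4 remove [tqc] add [hwiai,lar] -> 12 lines: hsv aar cpocm dewk nlffb hwiai lar jqy sws wsb wuugl rgroa
Hunk 2: at line 8 remove [sws,wsb] add [sbqea] -> 11 lines: hsv aar cpocm dewk nlffb hwiai lar jqy sbqea wuugl rgroa
Hunk 3: at line 6 remove [jqy,sbqea] add [siso,ofkp] -> 11 lines: hsv aar cpocm dewk nlffb hwiai lar siso ofkp wuugl rgroa
Hunk 4: at line 2 remove [cpocm] add [qxgtj,qtzo] -> 12 lines: hsv aar qxgtj qtzo dewk nlffb hwiai lar siso ofkp wuugl rgroa
Hunk 5: at line 2 remove [qxgtj,qtzo,dewk] add [lou] -> 10 lines: hsv aar lou nlffb hwiai lar siso ofkp wuugl rgroa
Hunk 6: at line 7 remove [ofkp] add [jpbca] -> 10 lines: hsv aar lou nlffb hwiai lar siso jpbca wuugl rgroa
Hunk 7: at line 1 remove [lou,nlffb,hwiai] add [jeev,mqux] -> 9 lines: hsv aar jeev mqux lar siso jpbca wuugl rgroa
Final line 8: wuugl

Answer: wuugl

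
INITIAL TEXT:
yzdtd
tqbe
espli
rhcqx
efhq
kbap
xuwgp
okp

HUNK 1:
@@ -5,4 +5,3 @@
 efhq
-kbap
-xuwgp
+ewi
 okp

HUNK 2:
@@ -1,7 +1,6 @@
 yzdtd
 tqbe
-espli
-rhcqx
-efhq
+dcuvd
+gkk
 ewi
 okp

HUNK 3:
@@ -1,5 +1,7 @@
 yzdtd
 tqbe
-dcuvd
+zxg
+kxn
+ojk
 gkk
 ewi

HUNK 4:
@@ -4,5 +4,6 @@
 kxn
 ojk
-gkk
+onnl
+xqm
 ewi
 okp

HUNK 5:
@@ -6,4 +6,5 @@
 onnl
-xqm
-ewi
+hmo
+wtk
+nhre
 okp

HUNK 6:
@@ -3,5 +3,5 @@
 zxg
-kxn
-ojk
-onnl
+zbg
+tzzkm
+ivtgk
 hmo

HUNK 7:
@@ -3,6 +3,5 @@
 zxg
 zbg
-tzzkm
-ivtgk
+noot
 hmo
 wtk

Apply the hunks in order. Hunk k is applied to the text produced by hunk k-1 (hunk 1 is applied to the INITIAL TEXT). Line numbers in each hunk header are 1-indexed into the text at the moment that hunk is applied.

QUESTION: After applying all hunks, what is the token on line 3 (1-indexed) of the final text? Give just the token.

Hunk 1: at line 5 remove [kbap,xuwgp] add [ewi] -> 7 lines: yzdtd tqbe espli rhcqx efhq ewi okp
Hunk 2: at line 1 remove [espli,rhcqx,efhq] add [dcuvd,gkk] -> 6 lines: yzdtd tqbe dcuvd gkk ewi okp
Hunk 3: at line 1 remove [dcuvd] add [zxg,kxn,ojk] -> 8 lines: yzdtd tqbe zxg kxn ojk gkk ewi okp
Hunk 4: at line 4 remove [gkk] add [onnl,xqm] -> 9 lines: yzdtd tqbe zxg kxn ojk onnl xqm ewi okp
Hunk 5: at line 6 remove [xqm,ewi] add [hmo,wtk,nhre] -> 10 lines: yzdtd tqbe zxg kxn ojk onnl hmo wtk nhre okp
Hunk 6: at line 3 remove [kxn,ojk,onnl] add [zbg,tzzkm,ivtgk] -> 10 lines: yzdtd tqbe zxg zbg tzzkm ivtgk hmo wtk nhre okp
Hunk 7: at line 3 remove [tzzkm,ivtgk] add [noot] -> 9 lines: yzdtd tqbe zxg zbg noot hmo wtk nhre okp
Final line 3: zxg

Answer: zxg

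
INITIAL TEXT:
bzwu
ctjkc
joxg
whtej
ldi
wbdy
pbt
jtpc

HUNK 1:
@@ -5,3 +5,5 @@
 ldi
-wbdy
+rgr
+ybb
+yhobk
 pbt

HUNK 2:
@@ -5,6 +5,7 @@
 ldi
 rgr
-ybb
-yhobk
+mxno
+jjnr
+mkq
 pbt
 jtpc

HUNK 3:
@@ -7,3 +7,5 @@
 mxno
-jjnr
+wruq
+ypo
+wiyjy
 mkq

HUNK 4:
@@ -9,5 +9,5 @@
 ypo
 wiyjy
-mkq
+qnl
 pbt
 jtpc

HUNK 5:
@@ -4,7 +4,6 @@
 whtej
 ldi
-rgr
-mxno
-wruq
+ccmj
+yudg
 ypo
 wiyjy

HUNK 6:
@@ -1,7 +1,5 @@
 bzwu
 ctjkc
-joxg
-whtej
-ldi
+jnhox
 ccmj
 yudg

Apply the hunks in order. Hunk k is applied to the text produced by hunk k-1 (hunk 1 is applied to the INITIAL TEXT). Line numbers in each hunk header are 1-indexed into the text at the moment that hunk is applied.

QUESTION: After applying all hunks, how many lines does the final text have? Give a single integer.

Answer: 10

Derivation:
Hunk 1: at line 5 remove [wbdy] add [rgr,ybb,yhobk] -> 10 lines: bzwu ctjkc joxg whtej ldi rgr ybb yhobk pbt jtpc
Hunk 2: at line 5 remove [ybb,yhobk] add [mxno,jjnr,mkq] -> 11 lines: bzwu ctjkc joxg whtej ldi rgr mxno jjnr mkq pbt jtpc
Hunk 3: at line 7 remove [jjnr] add [wruq,ypo,wiyjy] -> 13 lines: bzwu ctjkc joxg whtej ldi rgr mxno wruq ypo wiyjy mkq pbt jtpc
Hunk 4: at line 9 remove [mkq] add [qnl] -> 13 lines: bzwu ctjkc joxg whtej ldi rgr mxno wruq ypo wiyjy qnl pbt jtpc
Hunk 5: at line 4 remove [rgr,mxno,wruq] add [ccmj,yudg] -> 12 lines: bzwu ctjkc joxg whtej ldi ccmj yudg ypo wiyjy qnl pbt jtpc
Hunk 6: at line 1 remove [joxg,whtej,ldi] add [jnhox] -> 10 lines: bzwu ctjkc jnhox ccmj yudg ypo wiyjy qnl pbt jtpc
Final line count: 10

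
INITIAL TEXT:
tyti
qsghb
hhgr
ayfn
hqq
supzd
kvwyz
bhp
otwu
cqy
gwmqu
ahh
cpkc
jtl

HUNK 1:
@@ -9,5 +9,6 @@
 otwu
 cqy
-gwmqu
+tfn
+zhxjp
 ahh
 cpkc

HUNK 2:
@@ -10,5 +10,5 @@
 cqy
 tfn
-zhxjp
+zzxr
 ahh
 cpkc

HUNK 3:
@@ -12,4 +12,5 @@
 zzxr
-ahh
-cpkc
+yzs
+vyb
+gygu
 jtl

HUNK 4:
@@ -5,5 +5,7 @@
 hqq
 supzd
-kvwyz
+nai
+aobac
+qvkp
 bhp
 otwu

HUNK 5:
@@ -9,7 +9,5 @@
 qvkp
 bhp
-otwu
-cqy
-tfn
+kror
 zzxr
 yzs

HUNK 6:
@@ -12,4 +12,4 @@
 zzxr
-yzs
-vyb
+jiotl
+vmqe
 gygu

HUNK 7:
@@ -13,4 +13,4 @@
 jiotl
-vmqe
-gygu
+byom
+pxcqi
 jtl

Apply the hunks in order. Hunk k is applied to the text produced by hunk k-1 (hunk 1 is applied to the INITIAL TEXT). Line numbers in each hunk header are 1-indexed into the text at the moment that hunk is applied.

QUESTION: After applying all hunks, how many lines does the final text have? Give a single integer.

Hunk 1: at line 9 remove [gwmqu] add [tfn,zhxjp] -> 15 lines: tyti qsghb hhgr ayfn hqq supzd kvwyz bhp otwu cqy tfn zhxjp ahh cpkc jtl
Hunk 2: at line 10 remove [zhxjp] add [zzxr] -> 15 lines: tyti qsghb hhgr ayfn hqq supzd kvwyz bhp otwu cqy tfn zzxr ahh cpkc jtl
Hunk 3: at line 12 remove [ahh,cpkc] add [yzs,vyb,gygu] -> 16 lines: tyti qsghb hhgr ayfn hqq supzd kvwyz bhp otwu cqy tfn zzxr yzs vyb gygu jtl
Hunk 4: at line 5 remove [kvwyz] add [nai,aobac,qvkp] -> 18 lines: tyti qsghb hhgr ayfn hqq supzd nai aobac qvkp bhp otwu cqy tfn zzxr yzs vyb gygu jtl
Hunk 5: at line 9 remove [otwu,cqy,tfn] add [kror] -> 16 lines: tyti qsghb hhgr ayfn hqq supzd nai aobac qvkp bhp kror zzxr yzs vyb gygu jtl
Hunk 6: at line 12 remove [yzs,vyb] add [jiotl,vmqe] -> 16 lines: tyti qsghb hhgr ayfn hqq supzd nai aobac qvkp bhp kror zzxr jiotl vmqe gygu jtl
Hunk 7: at line 13 remove [vmqe,gygu] add [byom,pxcqi] -> 16 lines: tyti qsghb hhgr ayfn hqq supzd nai aobac qvkp bhp kror zzxr jiotl byom pxcqi jtl
Final line count: 16

Answer: 16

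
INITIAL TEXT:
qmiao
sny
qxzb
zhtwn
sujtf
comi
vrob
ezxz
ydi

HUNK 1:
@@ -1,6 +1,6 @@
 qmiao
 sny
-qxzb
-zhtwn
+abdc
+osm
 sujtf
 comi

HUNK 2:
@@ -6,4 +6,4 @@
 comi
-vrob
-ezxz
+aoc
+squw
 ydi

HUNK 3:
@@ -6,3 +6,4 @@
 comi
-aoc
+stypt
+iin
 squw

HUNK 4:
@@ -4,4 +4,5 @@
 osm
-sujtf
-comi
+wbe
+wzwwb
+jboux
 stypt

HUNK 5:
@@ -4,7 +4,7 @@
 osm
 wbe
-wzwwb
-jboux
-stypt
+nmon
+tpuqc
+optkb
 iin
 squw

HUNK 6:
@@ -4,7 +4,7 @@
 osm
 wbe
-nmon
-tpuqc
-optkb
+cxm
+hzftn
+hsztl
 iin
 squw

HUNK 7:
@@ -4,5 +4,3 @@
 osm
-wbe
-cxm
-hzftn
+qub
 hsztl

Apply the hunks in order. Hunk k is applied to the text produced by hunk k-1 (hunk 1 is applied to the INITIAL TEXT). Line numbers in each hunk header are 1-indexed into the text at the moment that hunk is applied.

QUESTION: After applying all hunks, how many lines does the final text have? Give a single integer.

Hunk 1: at line 1 remove [qxzb,zhtwn] add [abdc,osm] -> 9 lines: qmiao sny abdc osm sujtf comi vrob ezxz ydi
Hunk 2: at line 6 remove [vrob,ezxz] add [aoc,squw] -> 9 lines: qmiao sny abdc osm sujtf comi aoc squw ydi
Hunk 3: at line 6 remove [aoc] add [stypt,iin] -> 10 lines: qmiao sny abdc osm sujtf comi stypt iin squw ydi
Hunk 4: at line 4 remove [sujtf,comi] add [wbe,wzwwb,jboux] -> 11 lines: qmiao sny abdc osm wbe wzwwb jboux stypt iin squw ydi
Hunk 5: at line 4 remove [wzwwb,jboux,stypt] add [nmon,tpuqc,optkb] -> 11 lines: qmiao sny abdc osm wbe nmon tpuqc optkb iin squw ydi
Hunk 6: at line 4 remove [nmon,tpuqc,optkb] add [cxm,hzftn,hsztl] -> 11 lines: qmiao sny abdc osm wbe cxm hzftn hsztl iin squw ydi
Hunk 7: at line 4 remove [wbe,cxm,hzftn] add [qub] -> 9 lines: qmiao sny abdc osm qub hsztl iin squw ydi
Final line count: 9

Answer: 9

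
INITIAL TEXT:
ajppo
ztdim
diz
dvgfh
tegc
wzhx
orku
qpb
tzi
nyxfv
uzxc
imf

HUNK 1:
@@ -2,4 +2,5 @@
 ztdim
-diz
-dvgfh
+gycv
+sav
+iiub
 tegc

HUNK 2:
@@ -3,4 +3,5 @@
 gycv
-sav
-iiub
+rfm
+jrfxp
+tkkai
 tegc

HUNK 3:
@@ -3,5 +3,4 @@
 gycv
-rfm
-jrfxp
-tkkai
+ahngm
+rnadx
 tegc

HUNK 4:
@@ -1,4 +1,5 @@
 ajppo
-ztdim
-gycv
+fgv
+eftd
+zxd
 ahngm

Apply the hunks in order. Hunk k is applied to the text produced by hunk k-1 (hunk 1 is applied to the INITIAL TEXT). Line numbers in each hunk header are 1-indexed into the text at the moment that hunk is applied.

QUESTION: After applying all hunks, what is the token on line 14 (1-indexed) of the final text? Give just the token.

Answer: imf

Derivation:
Hunk 1: at line 2 remove [diz,dvgfh] add [gycv,sav,iiub] -> 13 lines: ajppo ztdim gycv sav iiub tegc wzhx orku qpb tzi nyxfv uzxc imf
Hunk 2: at line 3 remove [sav,iiub] add [rfm,jrfxp,tkkai] -> 14 lines: ajppo ztdim gycv rfm jrfxp tkkai tegc wzhx orku qpb tzi nyxfv uzxc imf
Hunk 3: at line 3 remove [rfm,jrfxp,tkkai] add [ahngm,rnadx] -> 13 lines: ajppo ztdim gycv ahngm rnadx tegc wzhx orku qpb tzi nyxfv uzxc imf
Hunk 4: at line 1 remove [ztdim,gycv] add [fgv,eftd,zxd] -> 14 lines: ajppo fgv eftd zxd ahngm rnadx tegc wzhx orku qpb tzi nyxfv uzxc imf
Final line 14: imf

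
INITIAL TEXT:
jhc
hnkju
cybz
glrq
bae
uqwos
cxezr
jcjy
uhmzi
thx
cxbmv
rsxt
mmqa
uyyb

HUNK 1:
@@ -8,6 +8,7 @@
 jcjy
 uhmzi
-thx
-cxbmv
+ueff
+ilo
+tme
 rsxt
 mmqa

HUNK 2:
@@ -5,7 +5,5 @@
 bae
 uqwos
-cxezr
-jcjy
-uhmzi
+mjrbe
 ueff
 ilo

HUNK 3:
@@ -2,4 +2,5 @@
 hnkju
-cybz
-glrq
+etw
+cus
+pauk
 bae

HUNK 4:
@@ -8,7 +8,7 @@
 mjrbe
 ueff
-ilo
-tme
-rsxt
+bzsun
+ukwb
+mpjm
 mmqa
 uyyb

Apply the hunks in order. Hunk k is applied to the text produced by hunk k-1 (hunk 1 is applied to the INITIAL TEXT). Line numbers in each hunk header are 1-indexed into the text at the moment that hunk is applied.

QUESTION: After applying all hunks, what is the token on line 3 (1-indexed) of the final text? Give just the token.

Answer: etw

Derivation:
Hunk 1: at line 8 remove [thx,cxbmv] add [ueff,ilo,tme] -> 15 lines: jhc hnkju cybz glrq bae uqwos cxezr jcjy uhmzi ueff ilo tme rsxt mmqa uyyb
Hunk 2: at line 5 remove [cxezr,jcjy,uhmzi] add [mjrbe] -> 13 lines: jhc hnkju cybz glrq bae uqwos mjrbe ueff ilo tme rsxt mmqa uyyb
Hunk 3: at line 2 remove [cybz,glrq] add [etw,cus,pauk] -> 14 lines: jhc hnkju etw cus pauk bae uqwos mjrbe ueff ilo tme rsxt mmqa uyyb
Hunk 4: at line 8 remove [ilo,tme,rsxt] add [bzsun,ukwb,mpjm] -> 14 lines: jhc hnkju etw cus pauk bae uqwos mjrbe ueff bzsun ukwb mpjm mmqa uyyb
Final line 3: etw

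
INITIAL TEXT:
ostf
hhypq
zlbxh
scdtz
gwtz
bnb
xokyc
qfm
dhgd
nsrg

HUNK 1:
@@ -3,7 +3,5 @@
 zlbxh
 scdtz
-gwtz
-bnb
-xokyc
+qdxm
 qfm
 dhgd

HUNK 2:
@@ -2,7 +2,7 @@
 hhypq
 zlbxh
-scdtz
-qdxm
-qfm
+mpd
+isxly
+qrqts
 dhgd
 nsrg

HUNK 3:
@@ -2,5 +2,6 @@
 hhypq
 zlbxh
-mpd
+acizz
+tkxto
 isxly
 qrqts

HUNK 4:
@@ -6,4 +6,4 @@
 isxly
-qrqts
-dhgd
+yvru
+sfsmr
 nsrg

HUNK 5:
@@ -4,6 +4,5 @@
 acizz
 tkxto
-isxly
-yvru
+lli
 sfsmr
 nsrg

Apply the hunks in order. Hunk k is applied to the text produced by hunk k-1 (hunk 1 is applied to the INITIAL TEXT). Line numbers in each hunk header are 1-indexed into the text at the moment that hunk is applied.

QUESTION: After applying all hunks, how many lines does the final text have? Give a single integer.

Answer: 8

Derivation:
Hunk 1: at line 3 remove [gwtz,bnb,xokyc] add [qdxm] -> 8 lines: ostf hhypq zlbxh scdtz qdxm qfm dhgd nsrg
Hunk 2: at line 2 remove [scdtz,qdxm,qfm] add [mpd,isxly,qrqts] -> 8 lines: ostf hhypq zlbxh mpd isxly qrqts dhgd nsrg
Hunk 3: at line 2 remove [mpd] add [acizz,tkxto] -> 9 lines: ostf hhypq zlbxh acizz tkxto isxly qrqts dhgd nsrg
Hunk 4: at line 6 remove [qrqts,dhgd] add [yvru,sfsmr] -> 9 lines: ostf hhypq zlbxh acizz tkxto isxly yvru sfsmr nsrg
Hunk 5: at line 4 remove [isxly,yvru] add [lli] -> 8 lines: ostf hhypq zlbxh acizz tkxto lli sfsmr nsrg
Final line count: 8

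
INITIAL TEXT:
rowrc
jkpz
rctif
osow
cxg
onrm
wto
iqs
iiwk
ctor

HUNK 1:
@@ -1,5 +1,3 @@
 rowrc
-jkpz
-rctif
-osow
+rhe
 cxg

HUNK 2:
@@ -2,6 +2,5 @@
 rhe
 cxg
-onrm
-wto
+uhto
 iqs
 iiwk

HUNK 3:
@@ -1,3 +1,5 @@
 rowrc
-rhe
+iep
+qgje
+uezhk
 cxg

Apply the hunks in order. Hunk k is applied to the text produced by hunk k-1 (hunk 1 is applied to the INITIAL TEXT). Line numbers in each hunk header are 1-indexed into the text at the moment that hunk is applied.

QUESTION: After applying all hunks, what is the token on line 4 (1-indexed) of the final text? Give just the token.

Answer: uezhk

Derivation:
Hunk 1: at line 1 remove [jkpz,rctif,osow] add [rhe] -> 8 lines: rowrc rhe cxg onrm wto iqs iiwk ctor
Hunk 2: at line 2 remove [onrm,wto] add [uhto] -> 7 lines: rowrc rhe cxg uhto iqs iiwk ctor
Hunk 3: at line 1 remove [rhe] add [iep,qgje,uezhk] -> 9 lines: rowrc iep qgje uezhk cxg uhto iqs iiwk ctor
Final line 4: uezhk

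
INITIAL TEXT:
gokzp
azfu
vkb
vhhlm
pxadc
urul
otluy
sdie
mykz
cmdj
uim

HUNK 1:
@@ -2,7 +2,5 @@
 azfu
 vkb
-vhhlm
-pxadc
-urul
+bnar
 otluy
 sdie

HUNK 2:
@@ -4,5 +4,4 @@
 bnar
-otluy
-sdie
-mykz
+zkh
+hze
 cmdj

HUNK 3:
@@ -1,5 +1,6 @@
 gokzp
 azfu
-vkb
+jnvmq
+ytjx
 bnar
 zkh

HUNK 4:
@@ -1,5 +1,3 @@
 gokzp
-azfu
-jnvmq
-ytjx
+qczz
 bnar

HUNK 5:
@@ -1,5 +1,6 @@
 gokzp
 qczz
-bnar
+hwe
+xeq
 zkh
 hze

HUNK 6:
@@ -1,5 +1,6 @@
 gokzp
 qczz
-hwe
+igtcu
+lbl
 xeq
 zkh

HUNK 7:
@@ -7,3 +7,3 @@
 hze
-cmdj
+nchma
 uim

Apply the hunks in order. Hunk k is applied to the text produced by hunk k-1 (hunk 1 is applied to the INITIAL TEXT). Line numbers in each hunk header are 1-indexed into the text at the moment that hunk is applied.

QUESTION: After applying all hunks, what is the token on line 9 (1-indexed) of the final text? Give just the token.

Answer: uim

Derivation:
Hunk 1: at line 2 remove [vhhlm,pxadc,urul] add [bnar] -> 9 lines: gokzp azfu vkb bnar otluy sdie mykz cmdj uim
Hunk 2: at line 4 remove [otluy,sdie,mykz] add [zkh,hze] -> 8 lines: gokzp azfu vkb bnar zkh hze cmdj uim
Hunk 3: at line 1 remove [vkb] add [jnvmq,ytjx] -> 9 lines: gokzp azfu jnvmq ytjx bnar zkh hze cmdj uim
Hunk 4: at line 1 remove [azfu,jnvmq,ytjx] add [qczz] -> 7 lines: gokzp qczz bnar zkh hze cmdj uim
Hunk 5: at line 1 remove [bnar] add [hwe,xeq] -> 8 lines: gokzp qczz hwe xeq zkh hze cmdj uim
Hunk 6: at line 1 remove [hwe] add [igtcu,lbl] -> 9 lines: gokzp qczz igtcu lbl xeq zkh hze cmdj uim
Hunk 7: at line 7 remove [cmdj] add [nchma] -> 9 lines: gokzp qczz igtcu lbl xeq zkh hze nchma uim
Final line 9: uim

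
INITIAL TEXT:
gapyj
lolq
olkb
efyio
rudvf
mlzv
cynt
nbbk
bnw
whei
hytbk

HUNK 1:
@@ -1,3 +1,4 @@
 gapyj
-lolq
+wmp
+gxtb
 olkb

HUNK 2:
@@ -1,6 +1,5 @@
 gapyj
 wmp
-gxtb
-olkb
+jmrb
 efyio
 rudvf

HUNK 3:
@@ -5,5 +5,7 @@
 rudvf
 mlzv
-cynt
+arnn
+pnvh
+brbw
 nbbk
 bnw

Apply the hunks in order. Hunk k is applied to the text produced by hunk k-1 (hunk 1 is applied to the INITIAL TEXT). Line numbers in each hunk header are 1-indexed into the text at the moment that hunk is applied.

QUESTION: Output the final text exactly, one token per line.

Hunk 1: at line 1 remove [lolq] add [wmp,gxtb] -> 12 lines: gapyj wmp gxtb olkb efyio rudvf mlzv cynt nbbk bnw whei hytbk
Hunk 2: at line 1 remove [gxtb,olkb] add [jmrb] -> 11 lines: gapyj wmp jmrb efyio rudvf mlzv cynt nbbk bnw whei hytbk
Hunk 3: at line 5 remove [cynt] add [arnn,pnvh,brbw] -> 13 lines: gapyj wmp jmrb efyio rudvf mlzv arnn pnvh brbw nbbk bnw whei hytbk

Answer: gapyj
wmp
jmrb
efyio
rudvf
mlzv
arnn
pnvh
brbw
nbbk
bnw
whei
hytbk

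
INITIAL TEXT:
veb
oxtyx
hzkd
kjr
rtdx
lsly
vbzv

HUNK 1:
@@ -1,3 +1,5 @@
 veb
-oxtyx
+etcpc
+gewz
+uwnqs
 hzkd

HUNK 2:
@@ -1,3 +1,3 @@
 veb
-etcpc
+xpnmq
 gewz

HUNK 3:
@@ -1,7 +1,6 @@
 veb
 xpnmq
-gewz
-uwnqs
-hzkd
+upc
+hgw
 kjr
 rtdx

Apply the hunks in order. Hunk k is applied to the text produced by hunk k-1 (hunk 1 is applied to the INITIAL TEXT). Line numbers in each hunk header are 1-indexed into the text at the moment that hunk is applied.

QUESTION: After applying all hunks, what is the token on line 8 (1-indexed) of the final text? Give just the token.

Hunk 1: at line 1 remove [oxtyx] add [etcpc,gewz,uwnqs] -> 9 lines: veb etcpc gewz uwnqs hzkd kjr rtdx lsly vbzv
Hunk 2: at line 1 remove [etcpc] add [xpnmq] -> 9 lines: veb xpnmq gewz uwnqs hzkd kjr rtdx lsly vbzv
Hunk 3: at line 1 remove [gewz,uwnqs,hzkd] add [upc,hgw] -> 8 lines: veb xpnmq upc hgw kjr rtdx lsly vbzv
Final line 8: vbzv

Answer: vbzv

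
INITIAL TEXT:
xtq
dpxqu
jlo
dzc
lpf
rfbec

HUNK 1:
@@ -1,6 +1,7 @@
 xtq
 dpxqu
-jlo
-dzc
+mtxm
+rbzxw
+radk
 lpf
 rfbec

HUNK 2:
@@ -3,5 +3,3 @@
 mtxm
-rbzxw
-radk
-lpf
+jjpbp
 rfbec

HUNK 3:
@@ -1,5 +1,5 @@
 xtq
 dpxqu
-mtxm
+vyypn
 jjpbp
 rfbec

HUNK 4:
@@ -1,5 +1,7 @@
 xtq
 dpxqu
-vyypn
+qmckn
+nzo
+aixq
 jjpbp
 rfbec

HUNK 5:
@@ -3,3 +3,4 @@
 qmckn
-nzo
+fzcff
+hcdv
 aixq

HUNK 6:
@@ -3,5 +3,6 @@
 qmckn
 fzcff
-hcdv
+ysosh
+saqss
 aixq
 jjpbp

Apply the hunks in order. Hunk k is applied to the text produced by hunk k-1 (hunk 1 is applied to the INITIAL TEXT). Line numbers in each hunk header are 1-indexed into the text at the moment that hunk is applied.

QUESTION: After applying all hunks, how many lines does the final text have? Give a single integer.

Hunk 1: at line 1 remove [jlo,dzc] add [mtxm,rbzxw,radk] -> 7 lines: xtq dpxqu mtxm rbzxw radk lpf rfbec
Hunk 2: at line 3 remove [rbzxw,radk,lpf] add [jjpbp] -> 5 lines: xtq dpxqu mtxm jjpbp rfbec
Hunk 3: at line 1 remove [mtxm] add [vyypn] -> 5 lines: xtq dpxqu vyypn jjpbp rfbec
Hunk 4: at line 1 remove [vyypn] add [qmckn,nzo,aixq] -> 7 lines: xtq dpxqu qmckn nzo aixq jjpbp rfbec
Hunk 5: at line 3 remove [nzo] add [fzcff,hcdv] -> 8 lines: xtq dpxqu qmckn fzcff hcdv aixq jjpbp rfbec
Hunk 6: at line 3 remove [hcdv] add [ysosh,saqss] -> 9 lines: xtq dpxqu qmckn fzcff ysosh saqss aixq jjpbp rfbec
Final line count: 9

Answer: 9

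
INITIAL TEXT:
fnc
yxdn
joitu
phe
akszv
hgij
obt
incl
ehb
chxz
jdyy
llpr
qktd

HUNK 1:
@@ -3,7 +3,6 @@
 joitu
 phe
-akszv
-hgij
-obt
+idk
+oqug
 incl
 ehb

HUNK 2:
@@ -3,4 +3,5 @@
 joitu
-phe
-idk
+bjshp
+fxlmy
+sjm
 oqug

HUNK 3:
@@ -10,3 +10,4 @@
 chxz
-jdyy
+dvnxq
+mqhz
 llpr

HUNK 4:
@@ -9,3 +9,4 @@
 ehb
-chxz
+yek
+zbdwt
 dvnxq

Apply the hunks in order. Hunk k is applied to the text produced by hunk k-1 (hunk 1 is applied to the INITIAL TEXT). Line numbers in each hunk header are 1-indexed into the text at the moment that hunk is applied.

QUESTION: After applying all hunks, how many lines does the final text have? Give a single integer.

Answer: 15

Derivation:
Hunk 1: at line 3 remove [akszv,hgij,obt] add [idk,oqug] -> 12 lines: fnc yxdn joitu phe idk oqug incl ehb chxz jdyy llpr qktd
Hunk 2: at line 3 remove [phe,idk] add [bjshp,fxlmy,sjm] -> 13 lines: fnc yxdn joitu bjshp fxlmy sjm oqug incl ehb chxz jdyy llpr qktd
Hunk 3: at line 10 remove [jdyy] add [dvnxq,mqhz] -> 14 lines: fnc yxdn joitu bjshp fxlmy sjm oqug incl ehb chxz dvnxq mqhz llpr qktd
Hunk 4: at line 9 remove [chxz] add [yek,zbdwt] -> 15 lines: fnc yxdn joitu bjshp fxlmy sjm oqug incl ehb yek zbdwt dvnxq mqhz llpr qktd
Final line count: 15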